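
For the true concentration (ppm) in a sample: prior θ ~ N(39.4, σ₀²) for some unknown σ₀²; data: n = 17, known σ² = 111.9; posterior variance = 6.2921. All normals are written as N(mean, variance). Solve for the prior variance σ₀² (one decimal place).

σ₀² = 142.7

Posterior precision equals prior precision plus data precision: 1/σ_n² = 1/σ₀² + n/σ².
So 1/σ₀² = 1/6.2921 − 17/111.9 = 0.158929 − 0.151921 = 0.007008.
Hence σ₀² = 1/0.007008 ≈ 142.7.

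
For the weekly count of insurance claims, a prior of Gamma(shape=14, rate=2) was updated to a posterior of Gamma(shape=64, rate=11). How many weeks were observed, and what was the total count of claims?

n = 9 weeks with total 50 claims

A Gamma(α, β) prior (rate parametrization) on a Poisson rate with n observations summing to S gives posterior Gamma(α+S, β+n).
Matching: Σxᵢ = 64 − 14 = 50 and n = 11 − 2 = 9.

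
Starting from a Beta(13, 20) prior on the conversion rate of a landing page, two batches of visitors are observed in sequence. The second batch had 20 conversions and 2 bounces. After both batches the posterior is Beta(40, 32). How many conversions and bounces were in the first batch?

7 conversions and 10 bounces

Sequential conjugate updates are equivalent to a single update on the pooled data, so total successes = posterior α − prior α and total failures = posterior β − prior β.
Total across both batches: 40−13=27 conversions, 32−20=12 bounces.
Subtract the second batch: 27−20=7 conversions and 12−2=10 bounces.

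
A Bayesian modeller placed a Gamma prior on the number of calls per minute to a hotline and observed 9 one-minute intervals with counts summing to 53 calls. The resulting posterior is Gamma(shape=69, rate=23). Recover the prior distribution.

A Gamma(α, β) prior (rate parametrization) on a Poisson rate with n observations summing to S gives posterior Gamma(α+S, β+n).
So α = 69 − 53 = 16 and β = 23 − 9 = 14.

Gamma(shape=16, rate=14)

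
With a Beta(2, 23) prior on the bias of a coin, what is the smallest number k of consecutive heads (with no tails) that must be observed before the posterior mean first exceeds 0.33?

After k heads and 0 tails the posterior is Beta(2+k, 23), with mean (2+k)/(2+23+k).
Set (2+k)/(25+k) > 0.33 and solve: k > (0.33·25 − 2)/(1 − 0.33) = 9.328.
The smallest integer exceeding 9.328 is 10, and checking k=10: (12)/(35) = 0.3429 > 0.33.

k = 10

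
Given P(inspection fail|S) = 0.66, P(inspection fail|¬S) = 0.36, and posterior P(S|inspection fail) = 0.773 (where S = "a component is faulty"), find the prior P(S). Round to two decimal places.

Bayes' rule in odds form gives O(S|E) = O(S)·[P(E|S)/P(E|¬S)], hence O(S) = O(S|E)/LR.
Posterior odds = 0.773/(1−0.773) = 3.4053. LR = 0.66/0.36 = 1.8333.
Prior odds = 3.4053/1.8333 = 1.8575, so P(S) = 1.8575/(1+1.8575) ≈ 0.65.

P(S) = 0.65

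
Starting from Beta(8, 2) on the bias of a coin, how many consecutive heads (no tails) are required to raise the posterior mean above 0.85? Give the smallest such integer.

After k heads and 0 tails the posterior is Beta(8+k, 2), with mean (8+k)/(8+2+k).
Set (8+k)/(10+k) > 0.85 and solve: k > (0.85·10 − 8)/(1 − 0.85) = 3.333.
The smallest integer exceeding 3.333 is 4, and checking k=4: (12)/(14) = 0.8571 > 0.85.

k = 4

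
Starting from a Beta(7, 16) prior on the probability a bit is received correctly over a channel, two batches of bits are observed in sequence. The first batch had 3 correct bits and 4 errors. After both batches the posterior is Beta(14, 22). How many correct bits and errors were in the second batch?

4 correct bits and 2 errors

Because Beta–binomial updating is additive in the counts, the combined data contributed (α_post−α_prior, β_post−β_prior) successes and failures.
Total across both batches: 14−7=7 correct bits, 22−16=6 errors.
Subtract the first batch: 7−3=4 correct bits and 6−4=2 errors.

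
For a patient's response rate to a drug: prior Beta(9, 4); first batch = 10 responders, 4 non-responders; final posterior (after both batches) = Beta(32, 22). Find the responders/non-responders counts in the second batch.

13 responders and 14 non-responders

Because Beta–binomial updating is additive in the counts, the combined data contributed (α_post−α_prior, β_post−β_prior) successes and failures.
Total across both batches: 32−9=23 responders, 22−4=18 non-responders.
Subtract the first batch: 23−10=13 responders and 18−4=14 non-responders.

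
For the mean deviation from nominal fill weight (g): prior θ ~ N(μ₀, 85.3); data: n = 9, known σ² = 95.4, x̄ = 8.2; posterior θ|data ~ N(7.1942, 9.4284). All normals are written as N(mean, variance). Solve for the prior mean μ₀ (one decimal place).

μ₀ = -0.9

With known observation variance, the Normal–Normal posterior has precision τ_n = τ₀ + n/σ² and mean μ_n = (τ₀μ₀ + (n/σ²)x̄)/τ_n.
Here τ₀ = 1/85.3 = 0.011723 and τ_data = 9/95.4 = 0.094340, so τ_n = 0.106063.
Rearranging for μ₀: μ₀ = (μ_n·τ_n − τ_data·x̄)/τ₀ = (7.1942·0.106063 − 0.094340·8.2) / 0.011723 = -0.010550/0.011723 ≈ -0.9.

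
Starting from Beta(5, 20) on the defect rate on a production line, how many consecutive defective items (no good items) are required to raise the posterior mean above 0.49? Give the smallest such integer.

k = 15

After k defective items and 0 good items the posterior is Beta(5+k, 20), with mean (5+k)/(5+20+k).
Set (5+k)/(25+k) > 0.49 and solve: k > (0.49·25 − 5)/(1 − 0.49) = 14.216.
The smallest integer exceeding 14.216 is 15, and checking k=15: (20)/(40) = 0.5000 > 0.49.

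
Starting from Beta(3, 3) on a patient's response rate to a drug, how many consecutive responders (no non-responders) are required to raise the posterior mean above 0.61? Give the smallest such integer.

After k responders and 0 non-responders the posterior is Beta(3+k, 3), with mean (3+k)/(3+3+k).
Set (3+k)/(6+k) > 0.61 and solve: k > (0.61·6 − 3)/(1 − 0.61) = 1.692.
The smallest integer exceeding 1.692 is 2, and checking k=2: (5)/(8) = 0.6250 > 0.61.

k = 2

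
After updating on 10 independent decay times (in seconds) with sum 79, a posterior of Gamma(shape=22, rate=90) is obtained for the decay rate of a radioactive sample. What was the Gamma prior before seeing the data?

Gamma(shape=12, rate=11)

For an exponential likelihood with a Gamma(α, β) prior on the rate, n observations with total T give posterior Gamma(α+n, β+T).
So α = 22 − 10 = 12 and β = 90 − 79 = 11.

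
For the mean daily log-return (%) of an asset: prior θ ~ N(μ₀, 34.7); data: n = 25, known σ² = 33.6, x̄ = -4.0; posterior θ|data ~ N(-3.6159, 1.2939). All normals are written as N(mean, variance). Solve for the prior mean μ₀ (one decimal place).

With known observation variance, the Normal–Normal posterior has precision τ_n = τ₀ + n/σ² and mean μ_n = (τ₀μ₀ + (n/σ²)x̄)/τ_n.
Here τ₀ = 1/34.7 = 0.028818 and τ_data = 25/33.6 = 0.744048, so τ_n = 0.772866.
Rearranging for μ₀: μ₀ = (μ_n·τ_n − τ_data·x̄)/τ₀ = (-3.6159·0.772866 − 0.744048·-4.0) / 0.028818 = 0.181586/0.028818 ≈ 6.3.

μ₀ = 6.3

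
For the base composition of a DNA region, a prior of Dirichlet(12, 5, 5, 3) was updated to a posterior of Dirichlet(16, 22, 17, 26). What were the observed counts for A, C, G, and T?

For a Dirichlet(α) prior with multinomial counts c, the posterior is Dirichlet(α + c) componentwise.
Counts are posterior − prior componentwise: 16−12=4, 22−5=17, 17−5=12, 26−3=23.

counts (4, 17, 12, 23)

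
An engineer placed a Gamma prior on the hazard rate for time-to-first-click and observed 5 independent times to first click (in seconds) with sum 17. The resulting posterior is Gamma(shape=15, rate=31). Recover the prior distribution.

Gamma(shape=10, rate=14)

For an exponential likelihood with a Gamma(α, β) prior on the rate, n observations with total T give posterior Gamma(α+n, β+T).
So α = 15 − 5 = 10 and β = 31 − 17 = 14.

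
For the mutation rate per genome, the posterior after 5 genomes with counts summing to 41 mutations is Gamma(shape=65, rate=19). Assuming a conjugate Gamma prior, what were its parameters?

Gamma(shape=24, rate=14)

A Gamma(α, β) prior (rate parametrization) on a Poisson rate with n observations summing to S gives posterior Gamma(α+S, β+n).
So α = 65 − 41 = 24 and β = 19 − 5 = 14.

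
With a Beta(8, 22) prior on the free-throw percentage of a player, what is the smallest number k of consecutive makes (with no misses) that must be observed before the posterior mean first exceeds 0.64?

After k makes and 0 misses the posterior is Beta(8+k, 22), with mean (8+k)/(8+22+k).
Set (8+k)/(30+k) > 0.64 and solve: k > (0.64·30 − 8)/(1 − 0.64) = 31.111.
The smallest integer exceeding 31.111 is 32, and checking k=32: (40)/(62) = 0.6452 > 0.64.

k = 32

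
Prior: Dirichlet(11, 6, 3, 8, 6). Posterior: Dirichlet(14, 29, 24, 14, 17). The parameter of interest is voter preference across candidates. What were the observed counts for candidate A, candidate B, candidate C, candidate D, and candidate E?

counts (3, 23, 21, 6, 11)

For a Dirichlet(α) prior with multinomial counts c, the posterior is Dirichlet(α + c) componentwise.
Counts are posterior − prior componentwise: 14−11=3, 29−6=23, 24−3=21, 14−8=6, 17−6=11.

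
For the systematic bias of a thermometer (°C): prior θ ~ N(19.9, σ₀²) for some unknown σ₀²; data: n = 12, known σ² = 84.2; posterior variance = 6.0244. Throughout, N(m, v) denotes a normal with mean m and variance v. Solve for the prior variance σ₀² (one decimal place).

σ₀² = 42.6

For the Normal–Normal model with known σ², precisions add: τ_n = τ₀ + n/σ².
So 1/σ₀² = 1/6.0244 − 12/84.2 = 0.165992 − 0.142518 = 0.023474.
Hence σ₀² = 1/0.023474 ≈ 42.6.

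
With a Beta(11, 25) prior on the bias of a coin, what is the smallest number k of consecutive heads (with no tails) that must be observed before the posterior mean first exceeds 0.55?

k = 20

After k heads and 0 tails the posterior is Beta(11+k, 25), with mean (11+k)/(11+25+k).
Set (11+k)/(36+k) > 0.55 and solve: k > (0.55·36 − 11)/(1 − 0.55) = 19.556.
The smallest integer exceeding 19.556 is 20, and checking k=20: (31)/(56) = 0.5536 > 0.55.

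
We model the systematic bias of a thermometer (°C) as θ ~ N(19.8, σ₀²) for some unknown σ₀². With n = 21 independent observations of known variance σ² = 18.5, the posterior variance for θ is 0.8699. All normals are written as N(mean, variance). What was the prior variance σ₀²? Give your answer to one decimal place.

σ₀² = 69.3

Posterior precision equals prior precision plus data precision: 1/σ_n² = 1/σ₀² + n/σ².
So 1/σ₀² = 1/0.8699 − 21/18.5 = 1.149557 − 1.135135 = 0.014422.
Hence σ₀² = 1/0.014422 ≈ 69.3.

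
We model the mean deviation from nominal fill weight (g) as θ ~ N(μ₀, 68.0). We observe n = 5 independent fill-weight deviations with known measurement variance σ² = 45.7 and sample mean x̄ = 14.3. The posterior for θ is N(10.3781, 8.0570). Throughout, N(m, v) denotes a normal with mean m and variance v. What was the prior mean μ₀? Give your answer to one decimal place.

With known observation variance, the Normal–Normal posterior has precision τ_n = τ₀ + n/σ² and mean μ_n = (τ₀μ₀ + (n/σ²)x̄)/τ_n.
Here τ₀ = 1/68.0 = 0.014706 and τ_data = 5/45.7 = 0.109409, so τ_n = 0.124115.
Rearranging for μ₀: μ₀ = (μ_n·τ_n − τ_data·x̄)/τ₀ = (10.3781·0.124115 − 0.109409·14.3) / 0.014706 = -0.276471/0.014706 ≈ -18.8.

μ₀ = -18.8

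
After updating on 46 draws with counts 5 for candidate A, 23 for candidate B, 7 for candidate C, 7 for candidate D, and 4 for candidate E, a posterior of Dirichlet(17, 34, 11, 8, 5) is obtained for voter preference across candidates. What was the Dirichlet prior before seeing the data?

Dirichlet(12, 11, 4, 1, 1)

For a Dirichlet(α) prior with multinomial counts c, the posterior is Dirichlet(α + c) componentwise.
Subtract each count from the matching posterior parameter: 17−5=12, 34−23=11, 11−7=4, 8−7=1, 5−4=1.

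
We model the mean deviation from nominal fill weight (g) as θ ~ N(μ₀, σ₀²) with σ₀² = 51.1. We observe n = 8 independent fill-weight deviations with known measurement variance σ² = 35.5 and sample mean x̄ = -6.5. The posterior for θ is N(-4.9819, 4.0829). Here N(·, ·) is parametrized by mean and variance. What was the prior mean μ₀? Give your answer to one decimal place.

The posterior mean is a precision-weighted average: μ_n = (τ₀μ₀ + τ_data·x̄)/(τ₀+τ_data), with τ₀=1/σ₀² and τ_data=n/σ².
Here τ₀ = 1/51.1 = 0.019569 and τ_data = 8/35.5 = 0.225352, so τ_n = 0.244921.
Rearranging for μ₀: μ₀ = (μ_n·τ_n − τ_data·x̄)/τ₀ = (-4.9819·0.244921 − 0.225352·-6.5) / 0.019569 = 0.244616/0.019569 ≈ 12.5.

μ₀ = 12.5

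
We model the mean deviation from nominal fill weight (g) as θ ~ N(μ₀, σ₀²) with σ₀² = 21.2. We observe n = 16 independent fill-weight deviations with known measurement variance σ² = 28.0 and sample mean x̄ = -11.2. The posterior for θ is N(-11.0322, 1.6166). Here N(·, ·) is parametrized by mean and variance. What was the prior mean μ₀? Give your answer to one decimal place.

The posterior mean is a precision-weighted average: μ_n = (τ₀μ₀ + τ_data·x̄)/(τ₀+τ_data), with τ₀=1/σ₀² and τ_data=n/σ².
Here τ₀ = 1/21.2 = 0.047170 and τ_data = 16/28.0 = 0.571429, so τ_n = 0.618599.
Rearranging for μ₀: μ₀ = (μ_n·τ_n − τ_data·x̄)/τ₀ = (-11.0322·0.618599 − 0.571429·-11.2) / 0.047170 = -0.424503/0.047170 ≈ -9.0.

μ₀ = -9.0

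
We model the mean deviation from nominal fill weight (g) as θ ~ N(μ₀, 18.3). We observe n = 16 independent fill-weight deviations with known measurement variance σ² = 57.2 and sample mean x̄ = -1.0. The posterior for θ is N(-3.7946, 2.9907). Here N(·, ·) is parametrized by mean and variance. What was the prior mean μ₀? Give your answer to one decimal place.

μ₀ = -18.1

With known observation variance, the Normal–Normal posterior has precision τ_n = τ₀ + n/σ² and mean μ_n = (τ₀μ₀ + (n/σ²)x̄)/τ_n.
Here τ₀ = 1/18.3 = 0.054645 and τ_data = 16/57.2 = 0.279720, so τ_n = 0.334365.
Rearranging for μ₀: μ₀ = (μ_n·τ_n − τ_data·x̄)/τ₀ = (-3.7946·0.334365 − 0.279720·-1.0) / 0.054645 = -0.989061/0.054645 ≈ -18.1.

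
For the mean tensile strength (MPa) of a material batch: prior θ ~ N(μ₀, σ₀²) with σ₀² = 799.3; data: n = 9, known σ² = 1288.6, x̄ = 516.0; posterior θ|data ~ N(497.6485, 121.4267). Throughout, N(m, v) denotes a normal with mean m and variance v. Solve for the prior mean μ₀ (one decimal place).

μ₀ = 395.2

With known observation variance, the Normal–Normal posterior has precision τ_n = τ₀ + n/σ² and mean μ_n = (τ₀μ₀ + (n/σ²)x̄)/τ_n.
Here τ₀ = 1/799.3 = 0.001251 and τ_data = 9/1288.6 = 0.006984, so τ_n = 0.008235.
Rearranging for μ₀: μ₀ = (μ_n·τ_n − τ_data·x̄)/τ₀ = (497.6485·0.008235 − 0.006984·516.0) / 0.001251 = 0.494391/0.001251 ≈ 395.2.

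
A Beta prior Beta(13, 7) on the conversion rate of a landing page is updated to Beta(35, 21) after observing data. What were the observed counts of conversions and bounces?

22 conversions and 14 bounces

Beta is conjugate to the binomial likelihood: posterior = Beta(a+s, b+f).
Match parameters: s=35−13=22, f=21−7=14.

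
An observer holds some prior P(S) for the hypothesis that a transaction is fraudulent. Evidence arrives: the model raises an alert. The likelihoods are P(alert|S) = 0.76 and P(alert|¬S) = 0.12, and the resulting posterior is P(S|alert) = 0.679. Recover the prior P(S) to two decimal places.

Bayes' rule in odds form gives O(S|E) = O(S)·[P(E|S)/P(E|¬S)], hence O(S) = O(S|E)/LR.
Posterior odds = 0.679/(1−0.679) = 2.1153. LR = 0.76/0.12 = 6.3333.
Prior odds = 2.1153/6.3333 = 0.3340, so P(S) = 0.3340/(1+0.3340) ≈ 0.25.

P(S) = 0.25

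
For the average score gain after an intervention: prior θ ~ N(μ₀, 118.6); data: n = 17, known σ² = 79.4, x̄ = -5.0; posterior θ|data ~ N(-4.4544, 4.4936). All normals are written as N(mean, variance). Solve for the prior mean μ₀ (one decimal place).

μ₀ = 9.4

The posterior mean is a precision-weighted average: μ_n = (τ₀μ₀ + τ_data·x̄)/(τ₀+τ_data), with τ₀=1/σ₀² and τ_data=n/σ².
Here τ₀ = 1/118.6 = 0.008432 and τ_data = 17/79.4 = 0.214106, so τ_n = 0.222538.
Rearranging for μ₀: μ₀ = (μ_n·τ_n − τ_data·x̄)/τ₀ = (-4.4544·0.222538 − 0.214106·-5.0) / 0.008432 = 0.079257/0.008432 ≈ 9.4.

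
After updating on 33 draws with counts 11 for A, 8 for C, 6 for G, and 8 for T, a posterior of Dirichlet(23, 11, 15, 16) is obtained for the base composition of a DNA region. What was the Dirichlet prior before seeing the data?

For a Dirichlet(α) prior with multinomial counts c, the posterior is Dirichlet(α + c) componentwise.
Subtract each count from the matching posterior parameter: 23−11=12, 11−8=3, 15−6=9, 16−8=8.

Dirichlet(12, 3, 9, 8)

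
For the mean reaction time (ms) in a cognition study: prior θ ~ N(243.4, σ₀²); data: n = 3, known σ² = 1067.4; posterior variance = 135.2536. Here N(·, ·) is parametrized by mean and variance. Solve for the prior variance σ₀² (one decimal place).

σ₀² = 218.2

For the Normal–Normal model with known σ², precisions add: τ_n = τ₀ + n/σ².
So 1/σ₀² = 1/135.2536 − 3/1067.4 = 0.007394 − 0.002811 = 0.004583.
Hence σ₀² = 1/0.004583 ≈ 218.2.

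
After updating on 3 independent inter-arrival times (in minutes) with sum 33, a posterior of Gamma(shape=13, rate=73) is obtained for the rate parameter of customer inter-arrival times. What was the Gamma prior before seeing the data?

Gamma(shape=10, rate=40)

Gamma–exponential conjugacy: posterior shape = α + n, posterior rate = β + Σtᵢ.
So α = 13 − 3 = 10 and β = 73 − 33 = 40.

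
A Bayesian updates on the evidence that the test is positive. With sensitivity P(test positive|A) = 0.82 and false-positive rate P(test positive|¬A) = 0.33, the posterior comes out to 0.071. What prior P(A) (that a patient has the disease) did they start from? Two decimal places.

P(A) = 0.03

Bayes' rule in odds form gives O(A|E) = O(A)·[P(E|A)/P(E|¬A)], hence O(A) = O(A|E)/LR.
Posterior odds = 0.071/(1−0.071) = 0.0764. LR = 0.82/0.33 = 2.4848.
Prior odds = 0.0764/2.4848 = 0.0307, so P(A) = 0.0307/(1+0.0307) ≈ 0.03.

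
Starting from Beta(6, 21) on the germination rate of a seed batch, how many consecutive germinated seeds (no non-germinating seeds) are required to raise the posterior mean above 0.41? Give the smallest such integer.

After k germinated seeds and 0 non-germinating seeds the posterior is Beta(6+k, 21), with mean (6+k)/(6+21+k).
Set (6+k)/(27+k) > 0.41 and solve: k > (0.41·27 − 6)/(1 − 0.41) = 8.593.
The smallest integer exceeding 8.593 is 9.

k = 9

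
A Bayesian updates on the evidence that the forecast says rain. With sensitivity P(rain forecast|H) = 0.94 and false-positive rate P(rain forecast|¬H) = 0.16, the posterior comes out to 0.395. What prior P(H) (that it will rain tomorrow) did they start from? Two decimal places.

P(H) = 0.10

Bayes' rule in odds form gives O(H|E) = O(H)·[P(E|H)/P(E|¬H)], hence O(H) = O(H|E)/LR.
Posterior odds = 0.395/(1−0.395) = 0.6529. LR = 0.94/0.16 = 5.8750.
Prior odds = 0.6529/5.8750 = 0.1111, so P(H) = 0.1111/(1+0.1111) ≈ 0.10.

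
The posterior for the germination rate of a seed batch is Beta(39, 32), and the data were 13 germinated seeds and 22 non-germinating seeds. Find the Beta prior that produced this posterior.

Beta(26, 10)

A Beta(a, b) prior with s successes and f failures in binomial data gives a Beta(a+s, b+f) posterior.
Subtract the data counts: 39−13=26, 32−22=10.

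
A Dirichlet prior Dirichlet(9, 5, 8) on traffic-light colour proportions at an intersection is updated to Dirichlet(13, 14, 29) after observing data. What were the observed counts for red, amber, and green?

counts (4, 9, 21)

For a Dirichlet(α) prior with multinomial counts c, the posterior is Dirichlet(α + c) componentwise.
Counts are posterior − prior componentwise: 13−9=4, 14−5=9, 29−8=21.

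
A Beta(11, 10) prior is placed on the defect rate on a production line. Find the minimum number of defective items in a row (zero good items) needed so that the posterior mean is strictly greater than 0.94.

k = 146

After k defective items and 0 good items the posterior is Beta(11+k, 10), with mean (11+k)/(11+10+k).
Set (11+k)/(21+k) > 0.94 and solve: k > (0.94·21 − 11)/(1 − 0.94) = 145.667.
The smallest integer exceeding 145.667 is 146.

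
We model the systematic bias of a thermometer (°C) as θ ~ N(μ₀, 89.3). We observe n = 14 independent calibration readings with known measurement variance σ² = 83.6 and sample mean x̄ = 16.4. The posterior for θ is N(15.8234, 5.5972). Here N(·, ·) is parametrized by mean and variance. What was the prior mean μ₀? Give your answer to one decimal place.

With known observation variance, the Normal–Normal posterior has precision τ_n = τ₀ + n/σ² and mean μ_n = (τ₀μ₀ + (n/σ²)x̄)/τ_n.
Here τ₀ = 1/89.3 = 0.011198 and τ_data = 14/83.6 = 0.167464, so τ_n = 0.178662.
Rearranging for μ₀: μ₀ = (μ_n·τ_n − τ_data·x̄)/τ₀ = (15.8234·0.178662 − 0.167464·16.4) / 0.011198 = 0.080631/0.011198 ≈ 7.2.

μ₀ = 7.2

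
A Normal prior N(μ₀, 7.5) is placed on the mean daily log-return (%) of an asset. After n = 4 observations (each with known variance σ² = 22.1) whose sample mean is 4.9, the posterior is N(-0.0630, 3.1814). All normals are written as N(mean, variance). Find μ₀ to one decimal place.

μ₀ = -6.8

The posterior mean is a precision-weighted average: μ_n = (τ₀μ₀ + τ_data·x̄)/(τ₀+τ_data), with τ₀=1/σ₀² and τ_data=n/σ².
Here τ₀ = 1/7.5 = 0.133333 and τ_data = 4/22.1 = 0.180995, so τ_n = 0.314328.
Rearranging for μ₀: μ₀ = (μ_n·τ_n − τ_data·x̄)/τ₀ = (-0.0630·0.314328 − 0.180995·4.9) / 0.133333 = -0.906678/0.133333 ≈ -6.8.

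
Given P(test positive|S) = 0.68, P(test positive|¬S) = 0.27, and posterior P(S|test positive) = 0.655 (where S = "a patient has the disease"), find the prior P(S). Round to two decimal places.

In odds form, posterior odds = prior odds × likelihood ratio, so prior odds = posterior odds ÷ LR.
Posterior odds = 0.655/(1−0.655) = 1.8986. LR = 0.68/0.27 = 2.5185.
Prior odds = 1.8986/2.5185 = 0.7539, so P(S) = 0.7539/(1+0.7539) ≈ 0.43.

P(S) = 0.43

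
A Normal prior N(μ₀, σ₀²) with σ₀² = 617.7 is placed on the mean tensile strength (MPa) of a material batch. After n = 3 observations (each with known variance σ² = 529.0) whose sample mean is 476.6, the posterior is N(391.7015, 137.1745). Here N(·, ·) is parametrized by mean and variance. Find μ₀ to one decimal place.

μ₀ = 94.3

With known observation variance, the Normal–Normal posterior has precision τ_n = τ₀ + n/σ² and mean μ_n = (τ₀μ₀ + (n/σ²)x̄)/τ_n.
Here τ₀ = 1/617.7 = 0.001619 and τ_data = 3/529.0 = 0.005671, so τ_n = 0.007290.
Rearranging for μ₀: μ₀ = (μ_n·τ_n − τ_data·x̄)/τ₀ = (391.7015·0.007290 − 0.005671·476.6) / 0.001619 = 0.152705/0.001619 ≈ 94.3.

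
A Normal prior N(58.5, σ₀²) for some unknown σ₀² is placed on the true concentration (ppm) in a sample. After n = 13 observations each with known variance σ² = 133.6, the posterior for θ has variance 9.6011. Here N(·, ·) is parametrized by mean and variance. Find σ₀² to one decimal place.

σ₀² = 146.0

For the Normal–Normal model with known σ², precisions add: τ_n = τ₀ + n/σ².
So 1/σ₀² = 1/9.6011 − 13/133.6 = 0.104155 − 0.097305 = 0.006850.
Hence σ₀² = 1/0.006850 ≈ 146.0.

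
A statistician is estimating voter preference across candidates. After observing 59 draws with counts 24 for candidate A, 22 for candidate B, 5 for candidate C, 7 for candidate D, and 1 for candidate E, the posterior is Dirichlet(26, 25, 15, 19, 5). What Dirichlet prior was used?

Dirichlet(2, 3, 10, 12, 4)

For a Dirichlet(α) prior with multinomial counts c, the posterior is Dirichlet(α + c) componentwise.
Subtract each count from the matching posterior parameter: 26−24=2, 25−22=3, 15−5=10, 19−7=12, 5−1=4.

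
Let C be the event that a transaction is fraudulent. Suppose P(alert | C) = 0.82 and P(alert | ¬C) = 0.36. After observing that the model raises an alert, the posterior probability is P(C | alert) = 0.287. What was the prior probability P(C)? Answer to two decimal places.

Bayes' rule in odds form gives O(C|E) = O(C)·[P(E|C)/P(E|¬C)], hence O(C) = O(C|E)/LR.
Posterior odds = 0.287/(1−0.287) = 0.4025. LR = 0.82/0.36 = 2.2778.
Prior odds = 0.4025/2.2778 = 0.1767, so P(C) = 0.1767/(1+0.1767) ≈ 0.15.

P(C) = 0.15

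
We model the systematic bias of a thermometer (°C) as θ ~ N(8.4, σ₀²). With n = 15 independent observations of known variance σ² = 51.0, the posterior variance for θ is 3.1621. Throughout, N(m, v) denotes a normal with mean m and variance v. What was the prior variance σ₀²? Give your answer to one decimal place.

For the Normal–Normal model with known σ², precisions add: τ_n = τ₀ + n/σ².
So 1/σ₀² = 1/3.1621 − 15/51.0 = 0.316246 − 0.294118 = 0.022128.
Hence σ₀² = 1/0.022128 ≈ 45.2.

σ₀² = 45.2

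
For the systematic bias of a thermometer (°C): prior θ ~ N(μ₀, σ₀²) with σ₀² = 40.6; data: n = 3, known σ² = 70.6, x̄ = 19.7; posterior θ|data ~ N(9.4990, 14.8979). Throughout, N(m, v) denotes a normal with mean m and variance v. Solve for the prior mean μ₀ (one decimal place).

μ₀ = -8.1

With known observation variance, the Normal–Normal posterior has precision τ_n = τ₀ + n/σ² and mean μ_n = (τ₀μ₀ + (n/σ²)x̄)/τ_n.
Here τ₀ = 1/40.6 = 0.024631 and τ_data = 3/70.6 = 0.042493, so τ_n = 0.067124.
Rearranging for μ₀: μ₀ = (μ_n·τ_n − τ_data·x̄)/τ₀ = (9.4990·0.067124 − 0.042493·19.7) / 0.024631 = -0.199501/0.024631 ≈ -8.1.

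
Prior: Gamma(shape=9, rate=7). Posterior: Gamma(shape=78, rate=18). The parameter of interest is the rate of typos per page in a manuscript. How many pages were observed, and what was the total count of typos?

n = 11 pages with total 69 typos

Gamma–Poisson conjugacy: posterior shape = α + Σxᵢ, posterior rate = β + n.
Matching: Σxᵢ = 78 − 9 = 69 and n = 18 − 7 = 11.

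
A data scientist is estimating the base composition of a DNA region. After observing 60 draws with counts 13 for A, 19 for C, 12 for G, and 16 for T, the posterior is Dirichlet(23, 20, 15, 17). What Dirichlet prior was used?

For a Dirichlet(α) prior with multinomial counts c, the posterior is Dirichlet(α + c) componentwise.
Subtract each count from the matching posterior parameter: 23−13=10, 20−19=1, 15−12=3, 17−16=1.

Dirichlet(10, 1, 3, 1)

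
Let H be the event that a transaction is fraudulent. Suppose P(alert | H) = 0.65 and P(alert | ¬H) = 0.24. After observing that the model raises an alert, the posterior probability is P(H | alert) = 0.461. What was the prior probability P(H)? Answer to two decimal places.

P(H) = 0.24

In odds form, posterior odds = prior odds × likelihood ratio, so prior odds = posterior odds ÷ LR.
Posterior odds = 0.461/(1−0.461) = 0.8553. LR = 0.65/0.24 = 2.7083.
Prior odds = 0.8553/2.7083 = 0.3158, so P(H) = 0.3158/(1+0.3158) ≈ 0.24.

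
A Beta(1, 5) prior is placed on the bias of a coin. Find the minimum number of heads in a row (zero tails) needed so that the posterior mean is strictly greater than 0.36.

After k heads and 0 tails the posterior is Beta(1+k, 5), with mean (1+k)/(1+5+k).
Set (1+k)/(6+k) > 0.36 and solve: k > (0.36·6 − 1)/(1 − 0.36) = 1.812.
The smallest integer exceeding 1.812 is 2, and checking k=2: (3)/(8) = 0.3750 > 0.36.

k = 2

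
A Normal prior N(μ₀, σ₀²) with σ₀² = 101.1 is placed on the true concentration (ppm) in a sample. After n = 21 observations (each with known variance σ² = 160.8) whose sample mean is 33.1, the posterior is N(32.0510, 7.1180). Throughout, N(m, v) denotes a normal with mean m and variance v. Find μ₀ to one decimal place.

With known observation variance, the Normal–Normal posterior has precision τ_n = τ₀ + n/σ² and mean μ_n = (τ₀μ₀ + (n/σ²)x̄)/τ_n.
Here τ₀ = 1/101.1 = 0.009891 and τ_data = 21/160.8 = 0.130597, so τ_n = 0.140488.
Rearranging for μ₀: μ₀ = (μ_n·τ_n − τ_data·x̄)/τ₀ = (32.0510·0.140488 − 0.130597·33.1) / 0.009891 = 0.180020/0.009891 ≈ 18.2.

μ₀ = 18.2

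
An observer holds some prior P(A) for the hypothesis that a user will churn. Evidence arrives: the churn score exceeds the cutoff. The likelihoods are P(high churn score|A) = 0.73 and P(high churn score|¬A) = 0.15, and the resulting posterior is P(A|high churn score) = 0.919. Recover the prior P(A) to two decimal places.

In odds form, posterior odds = prior odds × likelihood ratio, so prior odds = posterior odds ÷ LR.
Posterior odds = 0.919/(1−0.919) = 11.3457. LR = 0.73/0.15 = 4.8667.
Prior odds = 11.3457/4.8667 = 2.3313, so P(A) = 2.3313/(1+2.3313) ≈ 0.70.

P(A) = 0.70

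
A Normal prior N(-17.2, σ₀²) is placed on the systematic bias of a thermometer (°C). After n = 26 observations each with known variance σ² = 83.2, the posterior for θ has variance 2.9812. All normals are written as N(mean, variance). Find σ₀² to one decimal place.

σ₀² = 43.6

Posterior precision equals prior precision plus data precision: 1/σ_n² = 1/σ₀² + n/σ².
So 1/σ₀² = 1/2.9812 − 26/83.2 = 0.335435 − 0.312500 = 0.022935.
Hence σ₀² = 1/0.022935 ≈ 43.6.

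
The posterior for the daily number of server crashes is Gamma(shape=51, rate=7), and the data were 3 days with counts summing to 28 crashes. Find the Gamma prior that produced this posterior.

Gamma(shape=23, rate=4)

A Gamma(α, β) prior (rate parametrization) on a Poisson rate with n observations summing to S gives posterior Gamma(α+S, β+n).
So α = 51 − 28 = 23 and β = 7 − 3 = 4.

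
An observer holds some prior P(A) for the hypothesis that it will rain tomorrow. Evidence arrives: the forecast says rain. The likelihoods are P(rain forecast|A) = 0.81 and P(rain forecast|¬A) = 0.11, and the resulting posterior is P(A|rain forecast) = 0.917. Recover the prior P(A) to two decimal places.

P(A) = 0.60

Bayes' rule in odds form gives O(A|E) = O(A)·[P(E|A)/P(E|¬A)], hence O(A) = O(A|E)/LR.
Posterior odds = 0.917/(1−0.917) = 11.0482. LR = 0.81/0.11 = 7.3636.
Prior odds = 11.0482/7.3636 = 1.5004, so P(A) = 1.5004/(1+1.5004) ≈ 0.60.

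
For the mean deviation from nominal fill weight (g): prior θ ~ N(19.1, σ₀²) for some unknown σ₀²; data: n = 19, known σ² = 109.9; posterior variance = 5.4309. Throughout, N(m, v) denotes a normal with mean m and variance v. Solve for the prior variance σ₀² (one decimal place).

σ₀² = 88.9

Posterior precision equals prior precision plus data precision: 1/σ_n² = 1/σ₀² + n/σ².
So 1/σ₀² = 1/5.4309 − 19/109.9 = 0.184132 − 0.172884 = 0.011248.
Hence σ₀² = 1/0.011248 ≈ 88.9.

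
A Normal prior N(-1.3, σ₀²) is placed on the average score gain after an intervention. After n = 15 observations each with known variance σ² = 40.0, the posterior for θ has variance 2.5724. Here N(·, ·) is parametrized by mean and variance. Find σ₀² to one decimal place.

σ₀² = 72.8

For the Normal–Normal model with known σ², precisions add: τ_n = τ₀ + n/σ².
So 1/σ₀² = 1/2.5724 − 15/40.0 = 0.388742 − 0.375000 = 0.013742.
Hence σ₀² = 1/0.013742 ≈ 72.8.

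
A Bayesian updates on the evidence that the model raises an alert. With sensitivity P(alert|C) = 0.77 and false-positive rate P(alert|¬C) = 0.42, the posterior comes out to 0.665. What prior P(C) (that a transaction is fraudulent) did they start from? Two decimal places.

P(C) = 0.52

Bayes' rule in odds form gives O(C|E) = O(C)·[P(E|C)/P(E|¬C)], hence O(C) = O(C|E)/LR.
Posterior odds = 0.665/(1−0.665) = 1.9851. LR = 0.77/0.42 = 1.8333.
Prior odds = 1.9851/1.8333 = 1.0828, so P(C) = 1.0828/(1+1.0828) ≈ 0.52.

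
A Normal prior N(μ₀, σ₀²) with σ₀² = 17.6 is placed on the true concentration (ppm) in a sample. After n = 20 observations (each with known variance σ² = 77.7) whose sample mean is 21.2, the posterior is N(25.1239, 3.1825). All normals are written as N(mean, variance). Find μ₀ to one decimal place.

With known observation variance, the Normal–Normal posterior has precision τ_n = τ₀ + n/σ² and mean μ_n = (τ₀μ₀ + (n/σ²)x̄)/τ_n.
Here τ₀ = 1/17.6 = 0.056818 and τ_data = 20/77.7 = 0.257400, so τ_n = 0.314218.
Rearranging for μ₀: μ₀ = (μ_n·τ_n − τ_data·x̄)/τ₀ = (25.1239·0.314218 − 0.257400·21.2) / 0.056818 = 2.437502/0.056818 ≈ 42.9.

μ₀ = 42.9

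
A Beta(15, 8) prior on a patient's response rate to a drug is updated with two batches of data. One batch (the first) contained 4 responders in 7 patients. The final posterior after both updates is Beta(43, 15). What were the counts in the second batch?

Because Beta–binomial updating is additive in the counts, the combined data contributed (α_post−α_prior, β_post−β_prior) successes and failures.
Total across both batches: 43−15=28 responders, 15−8=7 non-responders.
Subtract the first batch: 28−4=24 responders and 7−3=4 non-responders.

24 responders and 4 non-responders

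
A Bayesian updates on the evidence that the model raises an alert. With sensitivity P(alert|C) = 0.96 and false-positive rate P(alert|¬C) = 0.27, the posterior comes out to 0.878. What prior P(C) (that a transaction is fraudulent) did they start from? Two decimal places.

In odds form, posterior odds = prior odds × likelihood ratio, so prior odds = posterior odds ÷ LR.
Posterior odds = 0.878/(1−0.878) = 7.1967. LR = 0.96/0.27 = 3.5556.
Prior odds = 7.1967/3.5556 = 2.0240, so P(C) = 2.0240/(1+2.0240) ≈ 0.67.

P(C) = 0.67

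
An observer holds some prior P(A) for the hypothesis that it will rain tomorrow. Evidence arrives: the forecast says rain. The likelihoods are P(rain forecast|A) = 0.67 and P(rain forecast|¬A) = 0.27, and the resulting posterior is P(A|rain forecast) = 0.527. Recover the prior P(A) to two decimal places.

Bayes' rule in odds form gives O(A|E) = O(A)·[P(E|A)/P(E|¬A)], hence O(A) = O(A|E)/LR.
Posterior odds = 0.527/(1−0.527) = 1.1142. LR = 0.67/0.27 = 2.4815.
Prior odds = 1.1142/2.4815 = 0.4490, so P(A) = 0.4490/(1+0.4490) ≈ 0.31.

P(A) = 0.31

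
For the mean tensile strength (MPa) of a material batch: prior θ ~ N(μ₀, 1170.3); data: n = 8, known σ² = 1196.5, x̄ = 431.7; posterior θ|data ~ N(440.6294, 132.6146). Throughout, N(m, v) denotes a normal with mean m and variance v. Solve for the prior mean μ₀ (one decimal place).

With known observation variance, the Normal–Normal posterior has precision τ_n = τ₀ + n/σ² and mean μ_n = (τ₀μ₀ + (n/σ²)x̄)/τ_n.
Here τ₀ = 1/1170.3 = 0.000854 and τ_data = 8/1196.5 = 0.006686, so τ_n = 0.007540.
Rearranging for μ₀: μ₀ = (μ_n·τ_n − τ_data·x̄)/τ₀ = (440.6294·0.007540 − 0.006686·431.7) / 0.000854 = 0.435999/0.000854 ≈ 510.5.

μ₀ = 510.5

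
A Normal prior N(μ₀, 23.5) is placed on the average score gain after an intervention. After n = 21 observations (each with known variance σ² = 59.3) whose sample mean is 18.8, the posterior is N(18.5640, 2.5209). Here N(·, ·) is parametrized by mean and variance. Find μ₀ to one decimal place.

The posterior mean is a precision-weighted average: μ_n = (τ₀μ₀ + τ_data·x̄)/(τ₀+τ_data), with τ₀=1/σ₀² and τ_data=n/σ².
Here τ₀ = 1/23.5 = 0.042553 and τ_data = 21/59.3 = 0.354132, so τ_n = 0.396685.
Rearranging for μ₀: μ₀ = (μ_n·τ_n − τ_data·x̄)/τ₀ = (18.5640·0.396685 − 0.354132·18.8) / 0.042553 = 0.706379/0.042553 ≈ 16.6.

μ₀ = 16.6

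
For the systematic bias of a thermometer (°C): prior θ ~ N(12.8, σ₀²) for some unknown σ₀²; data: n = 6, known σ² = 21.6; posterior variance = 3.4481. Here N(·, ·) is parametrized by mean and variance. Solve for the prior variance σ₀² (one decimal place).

For the Normal–Normal model with known σ², precisions add: τ_n = τ₀ + n/σ².
So 1/σ₀² = 1/3.4481 − 6/21.6 = 0.290015 − 0.277778 = 0.012237.
Hence σ₀² = 1/0.012237 ≈ 81.7.

σ₀² = 81.7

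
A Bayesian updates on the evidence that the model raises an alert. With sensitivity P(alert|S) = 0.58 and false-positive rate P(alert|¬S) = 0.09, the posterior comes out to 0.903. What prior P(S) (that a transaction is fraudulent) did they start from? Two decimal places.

P(S) = 0.59

Bayes' rule in odds form gives O(S|E) = O(S)·[P(E|S)/P(E|¬S)], hence O(S) = O(S|E)/LR.
Posterior odds = 0.903/(1−0.903) = 9.3093. LR = 0.58/0.09 = 6.4444.
Prior odds = 9.3093/6.4444 = 1.4446, so P(S) = 1.4446/(1+1.4446) ≈ 0.59.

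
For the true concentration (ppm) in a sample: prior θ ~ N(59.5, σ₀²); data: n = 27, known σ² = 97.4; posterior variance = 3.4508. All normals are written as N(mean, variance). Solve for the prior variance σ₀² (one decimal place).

σ₀² = 79.5

Posterior precision equals prior precision plus data precision: 1/σ_n² = 1/σ₀² + n/σ².
So 1/σ₀² = 1/3.4508 − 27/97.4 = 0.289788 − 0.277207 = 0.012581.
Hence σ₀² = 1/0.012581 ≈ 79.5.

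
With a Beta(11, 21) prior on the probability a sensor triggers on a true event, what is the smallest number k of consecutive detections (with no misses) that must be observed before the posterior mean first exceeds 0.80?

After k detections and 0 misses the posterior is Beta(11+k, 21), with mean (11+k)/(11+21+k).
Set (11+k)/(32+k) > 0.80 and solve: k > (0.80·32 − 11)/(1 − 0.80) = 73.000.
The smallest integer exceeding 73.000 is 74.

k = 74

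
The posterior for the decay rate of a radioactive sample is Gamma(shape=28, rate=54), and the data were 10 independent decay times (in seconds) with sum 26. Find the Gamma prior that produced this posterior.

Gamma(shape=18, rate=28)

For an exponential likelihood with a Gamma(α, β) prior on the rate, n observations with total T give posterior Gamma(α+n, β+T).
So α = 28 − 10 = 18 and β = 54 − 26 = 28.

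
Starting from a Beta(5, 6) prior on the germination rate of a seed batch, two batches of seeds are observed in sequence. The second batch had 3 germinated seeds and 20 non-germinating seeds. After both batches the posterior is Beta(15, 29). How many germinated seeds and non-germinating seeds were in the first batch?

7 germinated seeds and 3 non-germinating seeds

Sequential conjugate updates are equivalent to a single update on the pooled data, so total successes = posterior α − prior α and total failures = posterior β − prior β.
Total across both batches: 15−5=10 germinated seeds, 29−6=23 non-germinating seeds.
Subtract the second batch: 10−3=7 germinated seeds and 23−20=3 non-germinating seeds.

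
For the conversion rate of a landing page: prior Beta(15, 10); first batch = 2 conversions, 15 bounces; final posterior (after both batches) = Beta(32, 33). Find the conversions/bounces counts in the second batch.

15 conversions and 8 bounces

Sequential conjugate updates are equivalent to a single update on the pooled data, so total successes = posterior α − prior α and total failures = posterior β − prior β.
Total across both batches: 32−15=17 conversions, 33−10=23 bounces.
Subtract the first batch: 17−2=15 conversions and 23−15=8 bounces.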